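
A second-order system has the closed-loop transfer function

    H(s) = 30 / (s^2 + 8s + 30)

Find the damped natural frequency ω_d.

ω_d ≈ 3.742 rad/s

Comparing s^2 + 8s + 30 to s^2 + 2ζωₙs + ωₙ²: ωₙ = √30 ≈ 5.477 rad/s and ζ = 8/(2·√30) ≈ 0.7303.
ζωₙ = 8/2 = 4, so ω_d = ωₙ√(1−ζ²) = √(ωₙ² − (ζωₙ)²) = √(30 − 4²) = √14 ≈ 3.742 rad/s.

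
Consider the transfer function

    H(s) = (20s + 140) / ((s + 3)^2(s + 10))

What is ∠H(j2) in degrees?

∠H(j2) ≈ -62.74°

At s = j2: numerator = 140 + j40, denominator = 26 + j130.
∠H = ∠num − ∠den = 15.945° − (78.690°) = -62.74°.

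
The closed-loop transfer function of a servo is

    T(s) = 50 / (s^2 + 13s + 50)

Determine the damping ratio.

Compare the denominator to the standard form s^2 + 2ζωₙs + ωₙ².
ωₙ² = 50, so ωₙ = √50 ≈ 7.071 rad/s.
2ζωₙ = 13, so ζ = 13/(2·√50) ≈ 0.9192.
With ζ = 0.9192 the response is underdamped.

ζ ≈ 0.9192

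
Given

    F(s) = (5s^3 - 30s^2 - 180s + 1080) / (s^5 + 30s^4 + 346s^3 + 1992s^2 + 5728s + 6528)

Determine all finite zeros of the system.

Set the numerator to zero: 5s^3 - 30s^2 - 180s + 1080 = 0, i.e. 5·(s^3 - 6s^2 - 36s + 216) = 0.
Factoring: (s - 6)^2(s + 6) = 0.

s = 6, 6, -6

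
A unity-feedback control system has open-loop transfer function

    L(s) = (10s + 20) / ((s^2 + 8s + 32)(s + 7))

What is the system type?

The denominator has no factor of s at the origin — no free integrator — so this is a Type 0 system.

Type 0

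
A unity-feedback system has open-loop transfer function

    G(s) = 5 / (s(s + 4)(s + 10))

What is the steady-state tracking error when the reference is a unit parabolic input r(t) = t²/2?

G(s) has one pole at the origin.
This is a Type 1 system; Ka = lim_{s→0} s^2·G(s) = 0, so the steady-state error for a parabola input is infinite.

e_ss = ∞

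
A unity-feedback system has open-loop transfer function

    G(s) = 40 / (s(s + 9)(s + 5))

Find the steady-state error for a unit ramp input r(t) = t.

e_ss = 1.125

G(s) has one pole at the origin.
This is a Type 1 system. Kv = lim_{s→0} s·G(s) = 40/45 = 8/9.
e_ss = 1/Kv = 1/(8/9) = 9/8 ≈ 1.125.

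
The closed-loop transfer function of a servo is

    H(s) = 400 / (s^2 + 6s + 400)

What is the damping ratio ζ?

ζ = 0.15

Compare the denominator to the standard form s^2 + 2ζωₙs + ωₙ².
ωₙ² = 400, so ωₙ = 20 rad/s.
2ζωₙ = 6, so ζ = 6/(2·20) = 0.15.
With ζ = 0.15 the response is underdamped.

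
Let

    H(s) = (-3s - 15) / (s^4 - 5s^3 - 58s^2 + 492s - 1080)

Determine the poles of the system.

s = 4 ± 2j, -9, 6

The poles are the roots of the denominator s^4 - 5s^3 - 58s^2 + 492s - 1080 = 0.
Trying s = -9: the polynomial evaluates to 0, so (s + 9) is a factor.
Dividing out leaves s^3 - 14s^2 + 68s - 120 = 0.
This factors further as (s^2 - 8s + 20)(s - 6) = 0.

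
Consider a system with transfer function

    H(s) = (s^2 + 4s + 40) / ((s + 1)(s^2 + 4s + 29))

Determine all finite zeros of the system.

s = -2 + 6j, -2 - 6j

Set the numerator to zero: s^2 + 4s + 40 = 0.
Factoring: (s^2 + 4s + 40) = 0.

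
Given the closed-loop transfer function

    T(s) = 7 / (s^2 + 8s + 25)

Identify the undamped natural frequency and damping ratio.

Compare the denominator to the standard form s^2 + 2ζωₙs + ωₙ².
ωₙ² = 25, so ωₙ = 5 rad/s.
2ζωₙ = 8, so ζ = 8/(2·5) = 0.8.

ωₙ = 5 rad/s, ζ = 0.8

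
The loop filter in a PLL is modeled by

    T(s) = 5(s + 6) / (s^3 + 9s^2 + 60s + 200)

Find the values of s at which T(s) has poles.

s = -2 ± 6j, -5

The poles are the roots of the denominator s^3 + 9s^2 + 60s + 200 = 0.
Trying s = -5: the polynomial evaluates to 0, so (s + 5) is a factor.
Dividing out leaves s^2 + 4s + 40 = 0.
The quadratic formula then gives s = -2 ± 6j.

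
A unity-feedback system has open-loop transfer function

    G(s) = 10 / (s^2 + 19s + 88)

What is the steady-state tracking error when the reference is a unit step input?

e_ss = 0.8980

G(s) has no poles at the origin.
This is a Type 0 system. Kp = lim_{s→0} G(s) = 10/88 = 5/44.
e_ss = 1/(1 + Kp) = 1/(1 + 5/44) = 44/49 ≈ 0.8980.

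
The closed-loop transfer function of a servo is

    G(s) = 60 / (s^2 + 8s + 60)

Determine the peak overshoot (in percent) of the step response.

%OS ≈ 15.0%

Comparing s^2 + 8s + 60 to s^2 + 2ζωₙs + ωₙ²: ωₙ = √60 ≈ 7.746 rad/s and ζ = 8/(2·√60) ≈ 0.5164.
%OS = 100·exp(−πζ/√(1−ζ²)) = 100·exp(−π·0.5164/√(1−0.5164²)) ≈ 15.0%.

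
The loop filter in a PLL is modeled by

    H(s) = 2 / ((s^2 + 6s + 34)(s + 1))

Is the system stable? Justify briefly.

stable

The poles can be read from the denominator factors: s = -3 + 5j, -3 - 5j, -1.
Since all poles lie strictly in the left half-plane, the system is stable.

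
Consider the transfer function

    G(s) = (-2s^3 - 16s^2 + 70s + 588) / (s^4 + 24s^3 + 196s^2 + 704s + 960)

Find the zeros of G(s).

s = 6, -7, -7

Set the numerator to zero: -2s^3 - 16s^2 + 70s + 588 = 0, i.e. -2·(s^3 + 8s^2 - 35s - 294) = 0.
Factoring: (s - 6)(s + 7)^2 = 0.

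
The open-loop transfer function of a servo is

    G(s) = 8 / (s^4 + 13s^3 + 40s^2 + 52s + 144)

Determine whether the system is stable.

marginally stable

The denominator s^4 + 13s^3 + 40s^2 + 52s + 144 factors as (s^2 + 4)(s + 9)(s + 4), giving poles at s = ±2j, -9, -4.
Since the simple pole(s) at s = ±2j lie on the jω-axis with none in the right half-plane, the system is marginally stable.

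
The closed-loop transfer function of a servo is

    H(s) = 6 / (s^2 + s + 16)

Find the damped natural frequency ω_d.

ω_d ≈ 3.969 rad/s

Comparing s^2 + s + 16 to s^2 + 2ζωₙs + ωₙ²: ωₙ = 4 rad/s and ζ = 1/(2·4) = 0.125.
ζωₙ = 1/2 = 0.5, so ω_d = ωₙ√(1−ζ²) = √(ωₙ² − (ζωₙ)²) = √(16 − 0.5²) = √15.75 ≈ 3.969 rad/s.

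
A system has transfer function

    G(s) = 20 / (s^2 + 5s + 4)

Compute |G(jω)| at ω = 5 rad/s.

Substitute s = j5: numerator = 20, denominator = -21 + j25.
|G(j5)| = |20| / |-21 + j25| = 20 / 32.650 ≈ 0.6126.

|G(j5)| ≈ 0.6126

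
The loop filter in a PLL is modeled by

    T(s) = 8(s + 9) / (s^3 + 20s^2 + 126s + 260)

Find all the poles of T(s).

The poles are the roots of the denominator s^3 + 20s^2 + 126s + 260 = 0.
Trying s = -10: the polynomial evaluates to 0, so (s + 10) is a factor.
Dividing out leaves s^2 + 10s + 26 = 0.
The quadratic formula then gives s = -5 ± 1j.

s = -5 ± j, -10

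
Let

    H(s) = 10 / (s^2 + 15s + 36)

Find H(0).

Set s = 0: H(0) = (10) / (36) = 5/18.

H(0) = 5/18 ≈ 0.2778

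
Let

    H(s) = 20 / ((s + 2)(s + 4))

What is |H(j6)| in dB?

Substitute s = j6: numerator = 20, denominator = -28 + j36.
|H(j6)| = |20| / |-28 + j36| = 20 / 45.607 ≈ 0.4385.
In decibels: 20·log₁₀(0.4385) ≈ -7.16 dB.

|H(j6)|_dB ≈ -7.16 dB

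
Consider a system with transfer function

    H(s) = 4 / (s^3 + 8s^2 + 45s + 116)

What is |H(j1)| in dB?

|H(j1)|_dB ≈ -29.3 dB

Substitute s = j1: numerator = 4, denominator = 108 + j44.
|H(j1)| = |4| / |108 + j44| = 4 / 116.62 ≈ 0.03430.
In decibels: 20·log₁₀(0.03430) ≈ -29.3 dB.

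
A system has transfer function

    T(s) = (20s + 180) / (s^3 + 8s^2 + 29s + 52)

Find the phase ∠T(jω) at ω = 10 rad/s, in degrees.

At s = j10: numerator = 180 + j200, denominator = -748 - j710.
∠T = ∠num − ∠den = 48.013° − (-136.49°) = 184.5°, which wraps to -175.5°.

∠T(j10) ≈ -175.5°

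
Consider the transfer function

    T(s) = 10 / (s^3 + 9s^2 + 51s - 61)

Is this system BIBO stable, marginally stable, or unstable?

unstable

The denominator s^3 + 9s^2 + 51s - 61 factors as (s^2 + 10s + 61)(s - 1), giving poles at s = -5 + 6j, -5 - 6j, 1.
Since the pole(s) at s = 1 lie in the right half-plane, the system is unstable.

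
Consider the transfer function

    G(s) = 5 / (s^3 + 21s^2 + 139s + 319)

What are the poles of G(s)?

s = -11, -5 ± 2j

The poles are the roots of the denominator s^3 + 21s^2 + 139s + 319 = 0.
Trying s = -11: the polynomial evaluates to 0, so (s + 11) is a factor.
Dividing out leaves s^2 + 10s + 29 = 0.
The quadratic formula then gives s = -5 ± 2j.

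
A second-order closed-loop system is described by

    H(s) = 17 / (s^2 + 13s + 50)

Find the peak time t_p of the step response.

t_p ≈ 1.128 s

Comparing s^2 + 13s + 50 to s^2 + 2ζωₙs + ωₙ²: ωₙ = √50 ≈ 7.071 rad/s and ζ = 13/(2·√50) ≈ 0.9192.
ζωₙ = 13/2 = 6.5, so ω_d = ωₙ√(1−ζ²) = √(ωₙ² − (ζωₙ)²) = √(50 − 6.5²) = √7.75 ≈ 2.784 rad/s.
t_p = π/ω_d = π/2.784 ≈ 1.128 s.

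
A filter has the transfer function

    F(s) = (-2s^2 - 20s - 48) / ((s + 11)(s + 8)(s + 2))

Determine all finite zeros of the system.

s = -6, -4

Set the numerator to zero: -2s^2 - 20s - 48 = 0, i.e. -2·(s^2 + 10s + 24) = 0.
Factoring: (s + 6)(s + 4) = 0.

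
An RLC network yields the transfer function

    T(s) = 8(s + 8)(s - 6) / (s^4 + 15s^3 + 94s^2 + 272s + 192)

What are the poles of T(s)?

s = -4 + 4j, -4 - 4j, -6, -1

The poles are the roots of the denominator s^4 + 15s^3 + 94s^2 + 272s + 192 = 0.
Trying s = -6: the polynomial evaluates to 0, so (s + 6) is a factor.
Dividing out leaves s^3 + 9s^2 + 40s + 32 = 0.
This factors further as (s^2 + 8s + 32)(s + 1) = 0.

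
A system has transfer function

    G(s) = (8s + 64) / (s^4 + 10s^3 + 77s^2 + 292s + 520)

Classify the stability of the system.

stable

The denominator s^4 + 10s^3 + 77s^2 + 292s + 520 factors as (s^2 + 4s + 40)(s^2 + 6s + 13), giving poles at s = -2 ± 6j, -3 ± 2j.
Since all poles lie strictly in the left half-plane, the system is stable.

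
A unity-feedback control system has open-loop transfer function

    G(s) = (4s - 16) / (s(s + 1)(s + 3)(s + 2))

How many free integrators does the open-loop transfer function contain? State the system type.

The denominator has 1 factor of s at the origin (free integrator), so this is a Type 1 system.

Type 1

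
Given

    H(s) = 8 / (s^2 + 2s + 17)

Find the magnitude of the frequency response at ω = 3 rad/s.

|H(j3)| = 0.8000

Substitute s = j3: numerator = 8, denominator = 8 + j6.
|H(j3)| = |8| / |8 + j6| = 8 / 10 = 0.8000.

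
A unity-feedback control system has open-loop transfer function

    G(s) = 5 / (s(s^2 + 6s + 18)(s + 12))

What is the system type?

The denominator has 1 factor of s at the origin (free integrator), so this is a Type 1 system.

Type 1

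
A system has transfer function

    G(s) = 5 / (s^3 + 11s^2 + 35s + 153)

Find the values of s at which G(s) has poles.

The poles are the roots of the denominator s^3 + 11s^2 + 35s + 153 = 0.
Trying s = -9: the polynomial evaluates to 0, so (s + 9) is a factor.
Dividing out leaves s^2 + 2s + 17 = 0.
The quadratic formula then gives s = -1 ± 4j.

s = -1 + 4j, -1 - 4j, -9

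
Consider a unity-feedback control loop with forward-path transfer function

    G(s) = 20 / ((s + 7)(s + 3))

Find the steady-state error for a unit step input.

G(s) has no poles at the origin.
This is a Type 0 system. Kp = lim_{s→0} G(s) = 20/21.
e_ss = 1/(1 + Kp) = 1/(1 + 20/21) = 21/41 ≈ 0.5122.

e_ss = 0.5122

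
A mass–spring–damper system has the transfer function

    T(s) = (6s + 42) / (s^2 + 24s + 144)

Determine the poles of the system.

The poles are the roots of the denominator s^2 + 24s + 144 = 0.
Factoring: (s + 12)^2 = 0, so s = -12 and s = -12.

s = -12, -12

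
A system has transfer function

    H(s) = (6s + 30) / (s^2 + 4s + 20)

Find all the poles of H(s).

The poles are the roots of the denominator s^2 + 4s + 20 = 0.
Using the quadratic formula: s = (-4 ± √(-64))/2 = -2 ± 4j.

s = -2 + 4j, -2 - 4j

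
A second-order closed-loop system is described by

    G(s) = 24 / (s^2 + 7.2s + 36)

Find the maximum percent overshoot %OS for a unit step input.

%OS ≈ 9.48%

Comparing s^2 + 7.2s + 36 to s^2 + 2ζωₙs + ωₙ²: ωₙ = 6 rad/s and ζ = 7.2/(2·6) = 0.6.
%OS = 100·exp(−πζ/√(1−ζ²)) = 100·exp(−π·0.6/√(1−0.6²)) ≈ 9.48%.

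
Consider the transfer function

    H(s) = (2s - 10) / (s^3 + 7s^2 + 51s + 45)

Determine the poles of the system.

s = -3 + 6j, -3 - 6j, -1

The poles are the roots of the denominator s^3 + 7s^2 + 51s + 45 = 0.
Trying s = -1: the polynomial evaluates to 0, so (s + 1) is a factor.
Dividing out leaves s^2 + 6s + 45 = 0.
The quadratic formula then gives s = -3 ± 6j.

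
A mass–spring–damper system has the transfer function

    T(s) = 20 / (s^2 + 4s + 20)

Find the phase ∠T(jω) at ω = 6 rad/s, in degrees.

At s = j6: numerator = 20, denominator = -16 + j24.
∠T = ∠num − ∠den = 0° − (123.69°) = -123.7°.

∠T(j6) ≈ -123.7°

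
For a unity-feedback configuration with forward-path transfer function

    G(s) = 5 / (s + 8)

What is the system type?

The denominator has no factor of s at the origin — no free integrator — so this is a Type 0 system.

Type 0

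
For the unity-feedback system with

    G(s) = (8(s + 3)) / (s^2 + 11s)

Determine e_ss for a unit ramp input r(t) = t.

e_ss = 0.4583

G(s) has one pole at the origin.
This is a Type 1 system. Kv = lim_{s→0} s·G(s) = 24/11.
e_ss = 1/Kv = 1/(24/11) = 11/24 ≈ 0.4583.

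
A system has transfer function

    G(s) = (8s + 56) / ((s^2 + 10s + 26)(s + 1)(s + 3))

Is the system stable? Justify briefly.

The poles can be read from the denominator factors: s = -5 + j, -5 - j, -1, -3.
Since all poles lie strictly in the left half-plane, the system is stable.

stable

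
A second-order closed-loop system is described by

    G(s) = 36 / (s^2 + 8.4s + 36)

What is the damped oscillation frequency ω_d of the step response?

Comparing s^2 + 8.4s + 36 to s^2 + 2ζωₙs + ωₙ²: ωₙ = 6 rad/s and ζ = 8.4/(2·6) = 0.7.
ζωₙ = 8.4/2 = 4.2, so ω_d = ωₙ√(1−ζ²) = √(ωₙ² − (ζωₙ)²) = √(36 − 4.2²) = √18.36 ≈ 4.285 rad/s.

ω_d ≈ 4.285 rad/s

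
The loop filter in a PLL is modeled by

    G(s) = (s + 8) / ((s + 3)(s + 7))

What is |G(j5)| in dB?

Substitute s = j5: numerator = 8 + j5, denominator = -4 + j50.
|G(j5)| = |8 + j5| / |-4 + j50| = 9.4340 / 50.160 ≈ 0.1881.
In decibels: 20·log₁₀(0.1881) ≈ -14.5 dB.

|G(j5)|_dB ≈ -14.5 dB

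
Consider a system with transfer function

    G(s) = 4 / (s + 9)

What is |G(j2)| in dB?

Substitute s = j2: numerator = 4, denominator = 9 + j2.
|G(j2)| = |4| / |9 + j2| = 4 / 9.2195 ≈ 0.4339.
In decibels: 20·log₁₀(0.4339) ≈ -7.25 dB.

|G(j2)|_dB ≈ -7.25 dB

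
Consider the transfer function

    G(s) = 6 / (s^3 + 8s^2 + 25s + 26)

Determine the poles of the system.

The poles are the roots of the denominator s^3 + 8s^2 + 25s + 26 = 0.
Trying s = -2: the polynomial evaluates to 0, so (s + 2) is a factor.
Dividing out leaves s^2 + 6s + 13 = 0.
The quadratic formula then gives s = -3 ± 2j.

s = -3 + 2j, -3 - 2j, -2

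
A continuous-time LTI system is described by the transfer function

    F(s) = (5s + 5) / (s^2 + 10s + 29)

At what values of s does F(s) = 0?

Set the numerator to zero: 5s + 5 = 0, i.e. 5·(s + 1) = 0.
So s = -1.

s = -1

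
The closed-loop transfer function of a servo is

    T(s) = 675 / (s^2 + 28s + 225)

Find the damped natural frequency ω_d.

Comparing s^2 + 28s + 225 to s^2 + 2ζωₙs + ωₙ²: ωₙ = 15 rad/s and ζ = 28/(2·15) ≈ 0.9333.
ζωₙ = 28/2 = 14, so ω_d = ωₙ√(1−ζ²) = √(ωₙ² − (ζωₙ)²) = √(225 − 14²) = √29 ≈ 5.385 rad/s.

ω_d ≈ 5.385 rad/s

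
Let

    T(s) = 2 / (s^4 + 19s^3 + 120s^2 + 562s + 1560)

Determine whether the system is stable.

stable

The denominator s^4 + 19s^3 + 120s^2 + 562s + 1560 factors as (s^2 + 2s + 26)(s + 5)(s + 12), giving poles at s = -1 ± 5j, -5, -12.
Since all poles lie strictly in the left half-plane, the system is stable.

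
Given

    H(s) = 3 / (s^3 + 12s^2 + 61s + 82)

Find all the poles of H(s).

The poles are the roots of the denominator s^3 + 12s^2 + 61s + 82 = 0.
Trying s = -2: the polynomial evaluates to 0, so (s + 2) is a factor.
Dividing out leaves s^2 + 10s + 41 = 0.
The quadratic formula then gives s = -5 ± 4j.

s = -2, -5 ± 4j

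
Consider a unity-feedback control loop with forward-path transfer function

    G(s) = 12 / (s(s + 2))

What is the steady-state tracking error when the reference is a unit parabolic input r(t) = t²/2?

G(s) has one pole at the origin.
This is a Type 1 system; Ka = lim_{s→0} s^2·G(s) = 0, so the steady-state error for a parabola input is infinite.

e_ss = ∞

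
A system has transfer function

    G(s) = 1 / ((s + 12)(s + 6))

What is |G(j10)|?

|G(j10)| ≈ 0.005490

Substitute s = j10: numerator = 1, denominator = -28 + j180.
|G(j10)| = |1| / |-28 + j180| = 1 / 182.16 ≈ 0.005490.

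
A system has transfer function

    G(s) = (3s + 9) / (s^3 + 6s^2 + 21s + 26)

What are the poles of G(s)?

The poles are the roots of the denominator s^3 + 6s^2 + 21s + 26 = 0.
Trying s = -2: the polynomial evaluates to 0, so (s + 2) is a factor.
Dividing out leaves s^2 + 4s + 13 = 0.
The quadratic formula then gives s = -2 ± 3j.

s = -2 ± 3j, -2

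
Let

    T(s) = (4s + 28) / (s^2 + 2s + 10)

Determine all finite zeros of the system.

Set the numerator to zero: 4s + 28 = 0, i.e. 4·(s + 7) = 0.
So s = -7.

s = -7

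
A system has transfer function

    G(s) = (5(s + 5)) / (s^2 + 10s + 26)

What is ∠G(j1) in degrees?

At s = j1: numerator = 25 + j5, denominator = 25 + j10.
∠G = ∠num − ∠den = 11.310° − (21.801°) = -10.49°.

∠G(j1) ≈ -10.49°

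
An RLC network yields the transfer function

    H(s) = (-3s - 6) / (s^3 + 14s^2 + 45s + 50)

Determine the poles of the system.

s = -2 + j, -2 - j, -10

The poles are the roots of the denominator s^3 + 14s^2 + 45s + 50 = 0.
Trying s = -10: the polynomial evaluates to 0, so (s + 10) is a factor.
Dividing out leaves s^2 + 4s + 5 = 0.
The quadratic formula then gives s = -2 ± 1j.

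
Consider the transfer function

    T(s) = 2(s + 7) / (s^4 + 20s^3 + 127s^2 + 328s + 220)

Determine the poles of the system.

s = -4 + 2j, -4 - 2j, -11, -1

The poles are the roots of the denominator s^4 + 20s^3 + 127s^2 + 328s + 220 = 0.
Trying s = -11: the polynomial evaluates to 0, so (s + 11) is a factor.
Dividing out leaves s^3 + 9s^2 + 28s + 20 = 0.
This factors further as (s^2 + 8s + 20)(s + 1) = 0.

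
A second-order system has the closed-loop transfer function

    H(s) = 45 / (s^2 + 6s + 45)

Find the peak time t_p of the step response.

t_p ≈ 0.5236 s

Comparing s^2 + 6s + 45 to s^2 + 2ζωₙs + ωₙ²: ωₙ = √45 ≈ 6.708 rad/s and ζ = 6/(2·√45) ≈ 0.4472.
ζωₙ = 6/2 = 3, so ω_d = ωₙ√(1−ζ²) = √(ωₙ² − (ζωₙ)²) = √(45 − 3²) = √36 = 6 rad/s.
t_p = π/ω_d = π/6 ≈ 0.5236 s.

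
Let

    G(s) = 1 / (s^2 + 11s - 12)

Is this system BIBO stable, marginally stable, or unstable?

The denominator s^2 + 11s - 12 factors as (s - 1)(s + 12), giving poles at s = 1, -12.
Since the pole(s) at s = 1 lie in the right half-plane, the system is unstable.

unstable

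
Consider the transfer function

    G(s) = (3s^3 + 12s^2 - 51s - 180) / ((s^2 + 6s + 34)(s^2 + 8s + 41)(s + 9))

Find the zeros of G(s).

Set the numerator to zero: 3s^3 + 12s^2 - 51s - 180 = 0, i.e. 3·(s^3 + 4s^2 - 17s - 60) = 0.
Factoring: (s - 4)(s + 5)(s + 3) = 0.

s = 4, -5, -3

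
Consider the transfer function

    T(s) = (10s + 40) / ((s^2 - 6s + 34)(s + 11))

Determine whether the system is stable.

The poles can be read from the denominator factors: s = 3 + 5j, 3 - 5j, -11.
Since the pole(s) at s = 3 + 5j, 3 - 5j lie in the right half-plane, the system is unstable.

unstable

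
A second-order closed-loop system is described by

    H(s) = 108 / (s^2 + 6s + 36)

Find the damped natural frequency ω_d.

ω_d ≈ 5.196 rad/s

Comparing s^2 + 6s + 36 to s^2 + 2ζωₙs + ωₙ²: ωₙ = 6 rad/s and ζ = 6/(2·6) = 0.5.
ζωₙ = 6/2 = 3, so ω_d = ωₙ√(1−ζ²) = √(ωₙ² − (ζωₙ)²) = √(36 − 3²) = √27 ≈ 5.196 rad/s.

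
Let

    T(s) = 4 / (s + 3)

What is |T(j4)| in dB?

|T(j4)|_dB ≈ -1.94 dB

Substitute s = j4: numerator = 4, denominator = 3 + j4.
|T(j4)| = |4| / |3 + j4| = 4 / 5 = 0.8000.
In decibels: 20·log₁₀(0.8000) ≈ -1.94 dB.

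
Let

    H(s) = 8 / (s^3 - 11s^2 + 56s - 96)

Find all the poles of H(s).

The poles are the roots of the denominator s^3 - 11s^2 + 56s - 96 = 0.
Trying s = 3: the polynomial evaluates to 0, so (s - 3) is a factor.
Dividing out leaves s^2 - 8s + 32 = 0.
The quadratic formula then gives s = 4 ± 4j.

s = 3, 4 ± 4j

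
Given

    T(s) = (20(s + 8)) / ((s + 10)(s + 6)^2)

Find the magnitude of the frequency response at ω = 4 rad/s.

Substitute s = j4: numerator = 160 + j80, denominator = 8 + j560.
|T(j4)| = |160 + j80| / |8 + j560| = 178.89 / 560.06 ≈ 0.3194.

|T(j4)| ≈ 0.3194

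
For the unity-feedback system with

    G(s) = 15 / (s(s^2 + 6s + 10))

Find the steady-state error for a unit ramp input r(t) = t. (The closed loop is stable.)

G(s) has one pole at the origin.
This is a Type 1 system. Kv = lim_{s→0} s·G(s) = 15/10 = 3/2.
e_ss = 1/Kv = 1/(3/2) = 2/3 ≈ 0.6667.

e_ss = 0.6667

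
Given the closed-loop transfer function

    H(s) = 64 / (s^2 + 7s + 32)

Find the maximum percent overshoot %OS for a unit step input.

%OS ≈ 8.42%

Comparing s^2 + 7s + 32 to s^2 + 2ζωₙs + ωₙ²: ωₙ = √32 ≈ 5.657 rad/s and ζ = 7/(2·√32) ≈ 0.6187.
%OS = 100·exp(−πζ/√(1−ζ²)) = 100·exp(−π·0.6187/√(1−0.6187²)) ≈ 8.42%.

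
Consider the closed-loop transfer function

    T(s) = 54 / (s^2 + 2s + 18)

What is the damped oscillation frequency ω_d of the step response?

ω_d ≈ 4.123 rad/s

Comparing s^2 + 2s + 18 to s^2 + 2ζωₙs + ωₙ²: ωₙ = √18 ≈ 4.243 rad/s and ζ = 2/(2·√18) ≈ 0.2357.
ζωₙ = 2/2 = 1, so ω_d = ωₙ√(1−ζ²) = √(ωₙ² − (ζωₙ)²) = √(18 − 1²) = √17 ≈ 4.123 rad/s.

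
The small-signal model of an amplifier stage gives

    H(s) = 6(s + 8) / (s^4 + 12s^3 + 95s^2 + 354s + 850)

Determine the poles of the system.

The poles are the roots of the denominator s^4 + 12s^3 + 95s^2 + 354s + 850 = 0.
No real roots exist; factor into two real quadratics: (s^2 + 6s + 25)(s^2 + 6s + 34) = 0.
Each quadratic gives a conjugate pair via the quadratic formula.

s = -3 + 4j, -3 - 4j, -3 + 5j, -3 - 5j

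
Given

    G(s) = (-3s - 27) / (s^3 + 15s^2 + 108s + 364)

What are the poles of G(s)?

s = -4 + 6j, -4 - 6j, -7

The poles are the roots of the denominator s^3 + 15s^2 + 108s + 364 = 0.
Trying s = -7: the polynomial evaluates to 0, so (s + 7) is a factor.
Dividing out leaves s^2 + 8s + 52 = 0.
The quadratic formula then gives s = -4 ± 6j.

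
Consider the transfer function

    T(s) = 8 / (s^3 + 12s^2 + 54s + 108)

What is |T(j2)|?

Substitute s = j2: numerator = 8, denominator = 60 + j100.
|T(j2)| = |8| / |60 + j100| = 8 / 116.62 ≈ 0.06860.

|T(j2)| ≈ 0.06860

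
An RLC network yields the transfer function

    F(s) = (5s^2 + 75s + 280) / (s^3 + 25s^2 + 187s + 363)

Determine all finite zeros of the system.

Set the numerator to zero: 5s^2 + 75s + 280 = 0, i.e. 5·(s^2 + 15s + 56) = 0.
Factoring: (s + 8)(s + 7) = 0.

s = -8, -7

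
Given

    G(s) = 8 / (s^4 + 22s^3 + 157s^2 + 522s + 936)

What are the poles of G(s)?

s = -12, -6, -2 + 3j, -2 - 3j

The poles are the roots of the denominator s^4 + 22s^3 + 157s^2 + 522s + 936 = 0.
Trying s = -12: the polynomial evaluates to 0, so (s + 12) is a factor.
Dividing out leaves s^3 + 10s^2 + 37s + 78 = 0.
This factors further as (s + 6)(s^2 + 4s + 13) = 0.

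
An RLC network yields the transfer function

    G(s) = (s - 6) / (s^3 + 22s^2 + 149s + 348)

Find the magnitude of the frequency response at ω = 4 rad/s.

|G(j4)| ≈ 0.01355

Substitute s = j4: numerator = -6 + j4, denominator = -4 + j532.
|G(j4)| = |-6 + j4| / |-4 + j532| = 7.2111 / 532.02 ≈ 0.01355.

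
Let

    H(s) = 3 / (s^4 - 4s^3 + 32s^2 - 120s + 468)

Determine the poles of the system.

s = 3 ± 3j, -1 ± 5j

The poles are the roots of the denominator s^4 - 4s^3 + 32s^2 - 120s + 468 = 0.
No real roots exist; factor into two real quadratics: (s^2 - 6s + 18)(s^2 + 2s + 26) = 0.
Each quadratic gives a conjugate pair via the quadratic formula.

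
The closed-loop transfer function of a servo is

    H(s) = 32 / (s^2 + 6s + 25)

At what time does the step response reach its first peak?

t_p ≈ 0.7854 s

Comparing s^2 + 6s + 25 to s^2 + 2ζωₙs + ωₙ²: ωₙ = 5 rad/s and ζ = 6/(2·5) = 0.6.
ζωₙ = 6/2 = 3, so ω_d = ωₙ√(1−ζ²) = √(ωₙ² − (ζωₙ)²) = √(25 − 3²) = √16 = 4 rad/s.
t_p = π/ω_d = π/4 ≈ 0.7854 s.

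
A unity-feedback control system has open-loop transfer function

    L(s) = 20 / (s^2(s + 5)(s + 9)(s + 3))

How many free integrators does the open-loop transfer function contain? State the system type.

The denominator has 2 factors of s at the origin (free integrators), so this is a Type 2 system.

Type 2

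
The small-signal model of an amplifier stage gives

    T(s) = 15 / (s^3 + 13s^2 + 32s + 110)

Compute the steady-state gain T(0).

T(0) = 3/22 ≈ 0.1364

Set s = 0: T(0) = (15) / (110) = 3/22.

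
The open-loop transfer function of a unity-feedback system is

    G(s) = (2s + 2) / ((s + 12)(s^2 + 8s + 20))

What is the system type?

Type 0

The denominator has no factor of s at the origin — no free integrator — so this is a Type 0 system.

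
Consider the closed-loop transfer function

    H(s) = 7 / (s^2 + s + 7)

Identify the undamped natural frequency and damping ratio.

ωₙ ≈ 2.646 rad/s, ζ ≈ 0.1890

Compare the denominator to the standard form s^2 + 2ζωₙs + ωₙ².
ωₙ² = 7, so ωₙ = √7 ≈ 2.646 rad/s.
2ζωₙ = 1, so ζ = 1/(2·√7) ≈ 0.1890.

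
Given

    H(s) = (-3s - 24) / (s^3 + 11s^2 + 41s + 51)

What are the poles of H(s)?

s = -4 + j, -4 - j, -3

The poles are the roots of the denominator s^3 + 11s^2 + 41s + 51 = 0.
Trying s = -3: the polynomial evaluates to 0, so (s + 3) is a factor.
Dividing out leaves s^2 + 8s + 17 = 0.
The quadratic formula then gives s = -4 ± 1j.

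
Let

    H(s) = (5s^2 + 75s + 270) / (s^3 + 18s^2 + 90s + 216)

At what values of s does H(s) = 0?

s = -9, -6

Set the numerator to zero: 5s^2 + 75s + 270 = 0, i.e. 5·(s^2 + 15s + 54) = 0.
Factoring: (s + 9)(s + 6) = 0.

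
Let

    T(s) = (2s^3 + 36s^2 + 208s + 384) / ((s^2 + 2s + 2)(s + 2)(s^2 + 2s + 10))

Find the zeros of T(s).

s = -8, -4, -6

Set the numerator to zero: 2s^3 + 36s^2 + 208s + 384 = 0, i.e. 2·(s^3 + 18s^2 + 104s + 192) = 0.
Factoring: (s + 8)(s + 4)(s + 6) = 0.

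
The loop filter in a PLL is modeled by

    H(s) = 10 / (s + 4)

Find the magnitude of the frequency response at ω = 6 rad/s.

|H(j6)| ≈ 1.387

Substitute s = j6: numerator = 10, denominator = 4 + j6.
|H(j6)| = |10| / |4 + j6| = 10 / 7.2111 ≈ 1.387.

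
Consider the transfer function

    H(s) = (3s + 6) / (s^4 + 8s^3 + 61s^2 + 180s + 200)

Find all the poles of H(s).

s = -2 + 6j, -2 - 6j, -2 + j, -2 - j

The poles are the roots of the denominator s^4 + 8s^3 + 61s^2 + 180s + 200 = 0.
No real roots exist; factor into two real quadratics: (s^2 + 4s + 40)(s^2 + 4s + 5) = 0.
Each quadratic gives a conjugate pair via the quadratic formula.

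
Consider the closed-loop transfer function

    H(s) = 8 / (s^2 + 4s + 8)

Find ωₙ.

Compare the denominator to the standard form s^2 + 2ζωₙs + ωₙ².
ωₙ² = 8, so ωₙ = √8 ≈ 2.828 rad/s.

ωₙ ≈ 2.828 rad/s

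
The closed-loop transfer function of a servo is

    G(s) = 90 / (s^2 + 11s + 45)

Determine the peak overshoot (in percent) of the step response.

Comparing s^2 + 11s + 45 to s^2 + 2ζωₙs + ωₙ²: ωₙ = √45 ≈ 6.708 rad/s and ζ = 11/(2·√45) ≈ 0.8199.
%OS = 100·exp(−πζ/√(1−ζ²)) = 100·exp(−π·0.8199/√(1−0.8199²)) ≈ 1.11%.

%OS ≈ 1.11%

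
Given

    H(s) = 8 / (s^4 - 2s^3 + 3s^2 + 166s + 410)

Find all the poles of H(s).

s = 4 ± 5j, -3 ± j

The poles are the roots of the denominator s^4 - 2s^3 + 3s^2 + 166s + 410 = 0.
No real roots exist; factor into two real quadratics: (s^2 - 8s + 41)(s^2 + 6s + 10) = 0.
Each quadratic gives a conjugate pair via the quadratic formula.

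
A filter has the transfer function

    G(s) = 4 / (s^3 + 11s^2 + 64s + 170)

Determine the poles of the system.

s = -3 ± 5j, -5

The poles are the roots of the denominator s^3 + 11s^2 + 64s + 170 = 0.
Trying s = -5: the polynomial evaluates to 0, so (s + 5) is a factor.
Dividing out leaves s^2 + 6s + 34 = 0.
The quadratic formula then gives s = -3 ± 5j.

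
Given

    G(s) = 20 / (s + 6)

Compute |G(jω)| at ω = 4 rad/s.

Substitute s = j4: numerator = 20, denominator = 6 + j4.
|G(j4)| = |20| / |6 + j4| = 20 / 7.2111 ≈ 2.774.

|G(j4)| ≈ 2.774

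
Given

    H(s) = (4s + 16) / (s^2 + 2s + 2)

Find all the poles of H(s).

The poles are the roots of the denominator s^2 + 2s + 2 = 0.
Using the quadratic formula: s = (-2 ± √(-4))/2 = -1 ± 1j.

s = -1 ± j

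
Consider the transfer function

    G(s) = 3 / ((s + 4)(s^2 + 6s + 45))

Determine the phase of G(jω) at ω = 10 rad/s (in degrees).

At s = j10: numerator = 3, denominator = -820 - j310.
∠G = ∠num − ∠den = 0° − (-159.29°) = 159.3°.

∠G(j10) ≈ 159.3°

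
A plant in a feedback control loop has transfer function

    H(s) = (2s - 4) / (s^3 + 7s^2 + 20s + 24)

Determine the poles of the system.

s = -2 ± 2j, -3

The poles are the roots of the denominator s^3 + 7s^2 + 20s + 24 = 0.
Trying s = -3: the polynomial evaluates to 0, so (s + 3) is a factor.
Dividing out leaves s^2 + 4s + 8 = 0.
The quadratic formula then gives s = -2 ± 2j.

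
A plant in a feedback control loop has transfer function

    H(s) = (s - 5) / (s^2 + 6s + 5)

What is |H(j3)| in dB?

|H(j3)|_dB ≈ -10 dB

Substitute s = j3: numerator = -5 + j3, denominator = -4 + j18.
|H(j3)| = |-5 + j3| / |-4 + j18| = 5.8310 / 18.439 ≈ 0.3162.
In decibels: 20·log₁₀(0.3162) ≈ -10 dB.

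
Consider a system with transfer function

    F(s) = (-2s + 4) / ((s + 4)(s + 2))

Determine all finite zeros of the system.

s = 2

Set the numerator to zero: -2s + 4 = 0, i.e. -2·(s - 2) = 0.
So s = 2.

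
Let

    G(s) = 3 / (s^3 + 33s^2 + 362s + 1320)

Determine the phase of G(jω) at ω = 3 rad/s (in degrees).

∠G(j3) ≈ -45.99°

At s = j3: numerator = 3, denominator = 1023 + j1059.
∠G = ∠num − ∠den = 0° − (45.991°) = -45.99°.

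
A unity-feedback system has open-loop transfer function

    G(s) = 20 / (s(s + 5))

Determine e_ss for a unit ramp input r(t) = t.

G(s) has one pole at the origin.
This is a Type 1 system. Kv = lim_{s→0} s·G(s) = 20/5 = 4.
e_ss = 1/Kv = 1/(4) = 1/4 ≈ 0.2500.

e_ss = 0.2500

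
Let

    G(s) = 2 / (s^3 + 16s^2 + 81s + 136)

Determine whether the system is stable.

stable

The denominator s^3 + 16s^2 + 81s + 136 factors as (s + 8)(s^2 + 8s + 17), giving poles at s = -8, -4 ± j.
Since all poles lie strictly in the left half-plane, the system is stable.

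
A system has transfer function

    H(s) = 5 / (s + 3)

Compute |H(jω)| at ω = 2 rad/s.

Substitute s = j2: numerator = 5, denominator = 3 + j2.
|H(j2)| = |5| / |3 + j2| = 5 / 3.6056 ≈ 1.387.

|H(j2)| ≈ 1.387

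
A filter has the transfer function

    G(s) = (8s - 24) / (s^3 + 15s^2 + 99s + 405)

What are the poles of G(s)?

s = -3 + 6j, -3 - 6j, -9

The poles are the roots of the denominator s^3 + 15s^2 + 99s + 405 = 0.
Trying s = -9: the polynomial evaluates to 0, so (s + 9) is a factor.
Dividing out leaves s^2 + 6s + 45 = 0.
The quadratic formula then gives s = -3 ± 6j.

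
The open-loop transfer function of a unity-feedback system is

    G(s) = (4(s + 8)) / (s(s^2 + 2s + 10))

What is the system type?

The denominator has 1 factor of s at the origin (free integrator), so this is a Type 1 system.

Type 1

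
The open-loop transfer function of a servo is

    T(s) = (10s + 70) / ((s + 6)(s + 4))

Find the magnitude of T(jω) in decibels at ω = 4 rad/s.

|T(j4)|_dB ≈ 5.92 dB

Substitute s = j4: numerator = 70 + j40, denominator = 8 + j40.
|T(j4)| = |70 + j40| / |8 + j40| = 80.623 / 40.792 ≈ 1.976.
In decibels: 20·log₁₀(1.976) ≈ 5.92 dB.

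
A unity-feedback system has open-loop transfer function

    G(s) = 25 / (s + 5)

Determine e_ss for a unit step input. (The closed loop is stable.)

G(s) has no poles at the origin.
This is a Type 0 system. Kp = lim_{s→0} G(s) = 25/5 = 5.
e_ss = 1/(1 + Kp) = 1/(1 + 5) = 1/6 ≈ 0.1667.

e_ss = 0.1667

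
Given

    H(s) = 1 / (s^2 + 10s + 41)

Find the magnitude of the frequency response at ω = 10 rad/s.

|H(j10)| ≈ 0.008613

Substitute s = j10: numerator = 1, denominator = -59 + j100.
|H(j10)| = |1| / |-59 + j100| = 1 / 116.11 ≈ 0.008613.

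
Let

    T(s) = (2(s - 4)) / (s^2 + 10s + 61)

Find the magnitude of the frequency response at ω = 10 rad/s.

|T(j10)| ≈ 0.2007

Substitute s = j10: numerator = -8 + j20, denominator = -39 + j100.
|T(j10)| = |-8 + j20| / |-39 + j100| = 21.541 / 107.34 ≈ 0.2007.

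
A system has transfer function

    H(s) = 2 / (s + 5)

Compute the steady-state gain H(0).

Set s = 0: H(0) = (2) / (5) = 2/5.

H(0) = 2/5 ≈ 0.4000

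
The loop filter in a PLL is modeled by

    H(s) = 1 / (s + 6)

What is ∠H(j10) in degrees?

∠H(j10) ≈ -59.04°

At s = j10: numerator = 1, denominator = 6 + j10.
∠H = ∠num − ∠den = 0° − (59.036°) = -59.04°.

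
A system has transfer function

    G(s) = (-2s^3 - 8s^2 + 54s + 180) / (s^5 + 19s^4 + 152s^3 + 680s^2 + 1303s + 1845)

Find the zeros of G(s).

Set the numerator to zero: -2s^3 - 8s^2 + 54s + 180 = 0, i.e. -2·(s^3 + 4s^2 - 27s - 90) = 0.
Factoring: (s - 5)(s + 6)(s + 3) = 0.

s = 5, -6, -3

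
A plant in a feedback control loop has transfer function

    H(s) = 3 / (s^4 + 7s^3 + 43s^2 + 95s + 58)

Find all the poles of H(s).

s = -2 + 5j, -2 - 5j, -1, -2

The poles are the roots of the denominator s^4 + 7s^3 + 43s^2 + 95s + 58 = 0.
Trying s = -1: the polynomial evaluates to 0, so (s + 1) is a factor.
Dividing out leaves s^3 + 6s^2 + 37s + 58 = 0.
This factors further as (s^2 + 4s + 29)(s + 2) = 0.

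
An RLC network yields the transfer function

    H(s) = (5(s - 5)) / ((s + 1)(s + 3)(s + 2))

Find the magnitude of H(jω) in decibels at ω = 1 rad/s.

Substitute s = j1: numerator = -25 + j5, denominator = j10.
|H(j1)| = |-25 + j5| / |j10| = 25.495 / 10 ≈ 2.550.
In decibels: 20·log₁₀(2.550) ≈ 8.13 dB.

|H(j1)|_dB ≈ 8.13 dB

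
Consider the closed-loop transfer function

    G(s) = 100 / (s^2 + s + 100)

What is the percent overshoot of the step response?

%OS ≈ 85.4%

Comparing s^2 + s + 100 to s^2 + 2ζωₙs + ωₙ²: ωₙ = 10 rad/s and ζ = 1/(2·10) = 0.05.
%OS = 100·exp(−πζ/√(1−ζ²)) = 100·exp(−π·0.05/√(1−0.05²)) ≈ 85.4%.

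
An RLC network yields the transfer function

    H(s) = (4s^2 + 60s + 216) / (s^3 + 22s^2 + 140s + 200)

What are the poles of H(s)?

The poles are the roots of the denominator s^3 + 22s^2 + 140s + 200 = 0.
Trying s = -10: the polynomial evaluates to 0, so (s + 10) is a factor.
Dividing out leaves s^2 + 12s + 20 = 0.
Factoring the quadratic: (s + 2)(s + 10) = 0.

s = -10, -2, -10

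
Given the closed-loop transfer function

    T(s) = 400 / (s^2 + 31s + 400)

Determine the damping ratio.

Compare the denominator to the standard form s^2 + 2ζωₙs + ωₙ².
ωₙ² = 400, so ωₙ = 20 rad/s.
2ζωₙ = 31, so ζ = 31/(2·20) = 0.775.
With ζ = 0.775 the response is underdamped.

ζ = 0.775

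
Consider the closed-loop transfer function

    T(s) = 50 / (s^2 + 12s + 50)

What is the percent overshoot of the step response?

Comparing s^2 + 12s + 50 to s^2 + 2ζωₙs + ωₙ²: ωₙ = √50 ≈ 7.071 rad/s and ζ = 12/(2·√50) ≈ 0.8485.
%OS = 100·exp(−πζ/√(1−ζ²)) = 100·exp(−π·0.8485/√(1−0.8485²)) ≈ 0.649%.

%OS ≈ 0.649%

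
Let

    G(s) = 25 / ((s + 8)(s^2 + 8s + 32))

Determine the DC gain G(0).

G(0) = 25/256 ≈ 0.09766

At s = 0 each factor (s + a) contributes a and each (s^2 + bs + c) contributes c.
G(0) = 25·1 / ((8) · (32)) = 25/256 = 25/256.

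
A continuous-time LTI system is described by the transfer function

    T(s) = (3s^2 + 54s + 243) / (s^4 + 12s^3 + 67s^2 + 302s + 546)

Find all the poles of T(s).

s = -7, -1 ± 5j, -3

The poles are the roots of the denominator s^4 + 12s^3 + 67s^2 + 302s + 546 = 0.
Trying s = -7: the polynomial evaluates to 0, so (s + 7) is a factor.
Dividing out leaves s^3 + 5s^2 + 32s + 78 = 0.
This factors further as (s^2 + 2s + 26)(s + 3) = 0.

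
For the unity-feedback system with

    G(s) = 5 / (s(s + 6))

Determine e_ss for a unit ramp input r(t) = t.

e_ss = 1.200

G(s) has one pole at the origin.
This is a Type 1 system. Kv = lim_{s→0} s·G(s) = 5/6.
e_ss = 1/Kv = 1/(5/6) = 6/5 ≈ 1.200.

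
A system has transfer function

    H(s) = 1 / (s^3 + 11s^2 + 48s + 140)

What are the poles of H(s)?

s = -2 ± 4j, -7

The poles are the roots of the denominator s^3 + 11s^2 + 48s + 140 = 0.
Trying s = -7: the polynomial evaluates to 0, so (s + 7) is a factor.
Dividing out leaves s^2 + 4s + 20 = 0.
The quadratic formula then gives s = -2 ± 4j.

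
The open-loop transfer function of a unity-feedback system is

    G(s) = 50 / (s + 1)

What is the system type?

Type 0

The denominator has no factor of s at the origin — no free integrator — so this is a Type 0 system.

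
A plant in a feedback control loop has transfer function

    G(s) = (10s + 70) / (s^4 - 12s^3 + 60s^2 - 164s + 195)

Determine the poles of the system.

s = 2 ± 3j, 3, 5

The poles are the roots of the denominator s^4 - 12s^3 + 60s^2 - 164s + 195 = 0.
Trying s = 3: the polynomial evaluates to 0, so (s - 3) is a factor.
Dividing out leaves s^3 - 9s^2 + 33s - 65 = 0.
This factors further as (s^2 - 4s + 13)(s - 5) = 0.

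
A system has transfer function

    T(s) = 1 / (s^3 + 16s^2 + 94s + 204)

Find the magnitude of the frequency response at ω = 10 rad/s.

Substitute s = j10: numerator = 1, denominator = -1396 - j60.
|T(j10)| = |1| / |-1396 - j60| = 1 / 1397.3 ≈ 0.0007157.

|T(j10)| ≈ 0.0007157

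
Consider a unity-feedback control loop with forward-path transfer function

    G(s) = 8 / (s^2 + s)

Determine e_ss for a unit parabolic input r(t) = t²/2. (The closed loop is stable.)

e_ss = ∞

G(s) has one pole at the origin.
This is a Type 1 system; Ka = lim_{s→0} s^2·G(s) = 0, so the steady-state error for a parabola input is infinite.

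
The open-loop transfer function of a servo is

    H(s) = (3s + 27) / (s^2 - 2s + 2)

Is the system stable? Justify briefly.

The poles can be read from the denominator factors: s = 1 ± j.
Since the pole(s) at s = 1 ± j lie in the right half-plane, the system is unstable.

unstable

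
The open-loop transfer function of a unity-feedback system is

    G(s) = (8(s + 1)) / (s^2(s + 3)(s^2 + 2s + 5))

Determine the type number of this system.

The denominator has 2 factors of s at the origin (free integrators), so this is a Type 2 system.

Type 2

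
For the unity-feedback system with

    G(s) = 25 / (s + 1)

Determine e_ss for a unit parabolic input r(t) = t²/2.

e_ss = ∞

G(s) has no poles at the origin.
This is a Type 0 system; Ka = lim_{s→0} s^2·G(s) = 0, so the steady-state error for a parabola input is infinite.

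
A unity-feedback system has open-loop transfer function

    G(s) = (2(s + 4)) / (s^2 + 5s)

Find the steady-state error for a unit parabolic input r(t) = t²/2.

e_ss = ∞

G(s) has one pole at the origin.
This is a Type 1 system; Ka = lim_{s→0} s^2·G(s) = 0, so the steady-state error for a parabola input is infinite.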